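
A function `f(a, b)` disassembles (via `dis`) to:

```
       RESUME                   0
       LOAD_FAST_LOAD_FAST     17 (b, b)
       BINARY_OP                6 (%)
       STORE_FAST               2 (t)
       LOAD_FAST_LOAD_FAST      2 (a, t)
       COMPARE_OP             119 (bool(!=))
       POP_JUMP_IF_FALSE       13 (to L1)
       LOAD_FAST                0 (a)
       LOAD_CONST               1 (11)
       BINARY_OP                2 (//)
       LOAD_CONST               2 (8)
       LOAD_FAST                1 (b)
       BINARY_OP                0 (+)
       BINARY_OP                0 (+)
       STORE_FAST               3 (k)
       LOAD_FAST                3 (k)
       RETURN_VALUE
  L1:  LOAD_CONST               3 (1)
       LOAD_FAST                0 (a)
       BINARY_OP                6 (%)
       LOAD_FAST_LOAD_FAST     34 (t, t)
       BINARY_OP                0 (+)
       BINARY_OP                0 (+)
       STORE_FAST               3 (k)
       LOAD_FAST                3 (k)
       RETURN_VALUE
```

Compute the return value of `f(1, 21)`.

29

LOAD_FAST_LOAD_FAST b,b → push 21,21. Stack: [21, 21]
BINARY_OP % → 21 % 21 = 0. Stack: [0]
STORE_FAST t → t=0. Stack: []
LOAD_FAST_LOAD_FAST a,t → push 1,0. Stack: [1, 0]
COMPARE_OP bool(!=) → 1 vs 0 = True. Stack: [True]
POP_JUMP_IF_FALSE → pop True; no jump. Stack: []
LOAD_FAST a → push 1. Stack: [1]
LOAD_CONST → push 11. Stack: [1, 11]
BINARY_OP // → 1 // 11 = 0. Stack: [0]
LOAD_CONST → push 8. Stack: [0, 8]
LOAD_FAST b → push 21. Stack: [0, 8, 21]
BINARY_OP + → 8 + 21 = 29. Stack: [0, 29]
BINARY_OP + → 0 + 29 = 29. Stack: [29]
STORE_FAST k → k=29. Stack: []
LOAD_FAST k → push 29. Stack: [29]
RETURN_VALUE → return 29.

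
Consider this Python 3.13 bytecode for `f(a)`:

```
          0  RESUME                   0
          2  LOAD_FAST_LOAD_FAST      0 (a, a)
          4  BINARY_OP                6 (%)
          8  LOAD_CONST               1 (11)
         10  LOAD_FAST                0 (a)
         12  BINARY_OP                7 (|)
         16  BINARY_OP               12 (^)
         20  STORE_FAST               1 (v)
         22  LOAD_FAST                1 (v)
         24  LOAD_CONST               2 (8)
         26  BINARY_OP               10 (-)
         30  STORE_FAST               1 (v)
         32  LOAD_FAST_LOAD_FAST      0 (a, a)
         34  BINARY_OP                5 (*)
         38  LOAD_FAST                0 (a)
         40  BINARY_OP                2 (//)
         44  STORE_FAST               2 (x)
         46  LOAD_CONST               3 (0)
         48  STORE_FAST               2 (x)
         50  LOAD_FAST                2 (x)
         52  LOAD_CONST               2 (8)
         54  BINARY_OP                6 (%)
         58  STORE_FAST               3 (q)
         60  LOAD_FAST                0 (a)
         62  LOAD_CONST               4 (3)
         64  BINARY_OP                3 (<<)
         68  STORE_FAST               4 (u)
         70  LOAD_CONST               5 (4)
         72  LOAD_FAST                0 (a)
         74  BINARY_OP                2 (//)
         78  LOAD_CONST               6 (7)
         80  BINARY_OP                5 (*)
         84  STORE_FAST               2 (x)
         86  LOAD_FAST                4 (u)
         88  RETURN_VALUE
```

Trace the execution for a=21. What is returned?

168

LOAD_FAST_LOAD_FAST a,a → push 21,21. Stack: [21, 21]
BINARY_OP % → 21 % 21 = 0. Stack: [0]
LOAD_CONST → push 11. Stack: [0, 11]
LOAD_FAST a → push 21. Stack: [0, 11, 21]
BINARY_OP | → 11 | 21 = 31. Stack: [0, 31]
BINARY_OP ^ → 0 ^ 31 = 31. Stack: [31]
STORE_FAST v → v=31. Stack: []
LOAD_FAST v → push 31. Stack: [31]
LOAD_CONST → push 8. Stack: [31, 8]
BINARY_OP - → 31 - 8 = 23. Stack: [23]
STORE_FAST v → v=23. Stack: []
LOAD_FAST_LOAD_FAST a,a → push 21,21. Stack: [21, 21]
BINARY_OP * → 21 * 21 = 441. Stack: [441]
LOAD_FAST a → push 21. Stack: [441, 21]
BINARY_OP // → 441 // 21 = 21. Stack: [21]
STORE_FAST x → x=21. Stack: []
LOAD_CONST → push 0. Stack: [0]
STORE_FAST x → x=0. Stack: []
LOAD_FAST x → push 0. Stack: [0]
LOAD_CONST → push 8. Stack: [0, 8]
BINARY_OP % → 0 % 8 = 0. Stack: [0]
STORE_FAST q → q=0. Stack: []
LOAD_FAST a → push 21. Stack: [21]
LOAD_CONST → push 3. Stack: [21, 3]
BINARY_OP << → 21 << 3 = 168. Stack: [168]
STORE_FAST u → u=168. Stack: []
LOAD_CONST → push 4. Stack: [4]
LOAD_FAST a → push 21. Stack: [4, 21]
BINARY_OP // → 4 // 21 = 0. Stack: [0]
LOAD_CONST → push 7. Stack: [0, 7]
BINARY_OP * → 0 * 7 = 0. Stack: [0]
STORE_FAST x → x=0. Stack: []
LOAD_FAST u → push 168. Stack: [168]
RETURN_VALUE → return 168.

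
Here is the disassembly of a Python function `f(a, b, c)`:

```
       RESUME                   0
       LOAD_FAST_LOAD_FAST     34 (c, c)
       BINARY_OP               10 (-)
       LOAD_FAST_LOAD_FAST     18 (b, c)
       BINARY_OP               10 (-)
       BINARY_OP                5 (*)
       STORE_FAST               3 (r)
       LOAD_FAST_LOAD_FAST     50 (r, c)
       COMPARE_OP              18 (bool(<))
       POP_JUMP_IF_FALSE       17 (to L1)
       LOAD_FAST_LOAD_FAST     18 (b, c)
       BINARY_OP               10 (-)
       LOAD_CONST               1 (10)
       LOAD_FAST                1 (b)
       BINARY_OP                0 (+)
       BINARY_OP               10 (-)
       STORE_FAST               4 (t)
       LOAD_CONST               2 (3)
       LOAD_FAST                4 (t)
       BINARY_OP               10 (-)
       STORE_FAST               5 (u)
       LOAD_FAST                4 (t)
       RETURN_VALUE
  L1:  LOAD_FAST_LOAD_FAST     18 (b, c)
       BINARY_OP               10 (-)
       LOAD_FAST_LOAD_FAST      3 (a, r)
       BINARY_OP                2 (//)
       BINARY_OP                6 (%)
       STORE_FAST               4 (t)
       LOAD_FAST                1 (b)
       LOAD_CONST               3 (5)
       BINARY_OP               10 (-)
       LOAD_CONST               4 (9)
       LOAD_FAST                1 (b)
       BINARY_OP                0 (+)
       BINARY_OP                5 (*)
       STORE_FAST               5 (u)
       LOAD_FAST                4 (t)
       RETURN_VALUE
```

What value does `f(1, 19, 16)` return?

LOAD_FAST_LOAD_FAST c,c → push 16,16. Stack: [16, 16]
BINARY_OP - → 16 - 16 = 0. Stack: [0]
LOAD_FAST_LOAD_FAST b,c → push 19,16. Stack: [0, 19, 16]
BINARY_OP - → 19 - 16 = 3. Stack: [0, 3]
BINARY_OP * → 0 * 3 = 0. Stack: [0]
STORE_FAST r → r=0. Stack: []
LOAD_FAST_LOAD_FAST r,c → push 0,16. Stack: [0, 16]
COMPARE_OP bool(<) → 0 vs 16 = True. Stack: [True]
POP_JUMP_IF_FALSE → pop True; no jump. Stack: []
LOAD_FAST_LOAD_FAST b,c → push 19,16. Stack: [19, 16]
BINARY_OP - → 19 - 16 = 3. Stack: [3]
LOAD_CONST → push 10. Stack: [3, 10]
LOAD_FAST b → push 19. Stack: [3, 10, 19]
BINARY_OP + → 10 + 19 = 29. Stack: [3, 29]
BINARY_OP - → 3 - 29 = -26. Stack: [-26]
STORE_FAST t → t=-26. Stack: []
LOAD_CONST → push 3. Stack: [3]
LOAD_FAST t → push -26. Stack: [3, -26]
BINARY_OP - → 3 - -26 = 29. Stack: [29]
STORE_FAST u → u=29. Stack: []
LOAD_FAST t → push -26. Stack: [-26]
RETURN_VALUE → return -26.

-26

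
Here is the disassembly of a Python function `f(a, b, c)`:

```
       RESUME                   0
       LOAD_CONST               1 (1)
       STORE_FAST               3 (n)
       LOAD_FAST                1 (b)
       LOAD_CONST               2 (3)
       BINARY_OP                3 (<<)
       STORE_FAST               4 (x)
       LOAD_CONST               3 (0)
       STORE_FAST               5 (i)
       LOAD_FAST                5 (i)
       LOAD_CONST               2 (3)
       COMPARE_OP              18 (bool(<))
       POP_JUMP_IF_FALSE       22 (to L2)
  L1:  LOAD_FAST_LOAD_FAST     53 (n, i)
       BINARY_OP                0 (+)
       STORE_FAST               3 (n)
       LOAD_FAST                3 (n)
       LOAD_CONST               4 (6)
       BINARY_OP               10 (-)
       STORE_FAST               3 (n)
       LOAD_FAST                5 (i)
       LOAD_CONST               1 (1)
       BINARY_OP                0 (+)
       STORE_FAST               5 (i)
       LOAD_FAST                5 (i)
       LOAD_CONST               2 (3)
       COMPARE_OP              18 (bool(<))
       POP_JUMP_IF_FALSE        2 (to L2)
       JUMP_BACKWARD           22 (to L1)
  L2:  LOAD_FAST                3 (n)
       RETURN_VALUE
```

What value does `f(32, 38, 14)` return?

-14

LOAD_CONST → push 1. Stack: [1]
STORE_FAST n → n=1. Stack: []
LOAD_FAST b → push 38. Stack: [38]
LOAD_CONST → push 3. Stack: [38, 3]
BINARY_OP << → 38 << 3 = 304. Stack: [304]
STORE_FAST x → x=304. Stack: []
LOAD_CONST → push 0. Stack: [0]
STORE_FAST i → i=0. Stack: []
LOAD_FAST i → push 0. Stack: [0]
LOAD_CONST → push 3. Stack: [0, 3]
COMPARE_OP bool(<) → 0 vs 3 = True. Stack: [True]
POP_JUMP_IF_FALSE → pop True; no jump. Stack: []
LOAD_FAST_LOAD_FAST n,i → push 1,0. Stack: [1, 0]
BINARY_OP + → 1 + 0 = 1. Stack: [1]
STORE_FAST n → n=1. Stack: []
LOAD_FAST n → push 1. Stack: [1]
LOAD_CONST → push 6. Stack: [1, 6]
BINARY_OP - → 1 - 6 = -5. Stack: [-5]
STORE_FAST n → n=-5. Stack: []
LOAD_FAST i → push 0. Stack: [0]
LOAD_CONST → push 1. Stack: [0, 1]
BINARY_OP + → 0 + 1 = 1. Stack: [1]
STORE_FAST i → i=1. Stack: []
LOAD_FAST i → push 1. Stack: [1]
LOAD_CONST → push 3. Stack: [1, 3]
COMPARE_OP bool(<) → 1 vs 3 = True. Stack: [True]
POP_JUMP_IF_FALSE → pop True; no jump. Stack: []
LOAD_FAST_LOAD_FAST n,i → push -5,1. Stack: [-5, 1]
BINARY_OP + → -5 + 1 = -4. Stack: [-4]
STORE_FAST n → n=-4. Stack: []
LOAD_FAST n → push -4. Stack: [-4]
LOAD_CONST → push 6. Stack: [-4, 6]
BINARY_OP - → -4 - 6 = -10. Stack: [-10]
STORE_FAST n → n=-10. Stack: []
LOAD_FAST i → push 1. Stack: [1]
LOAD_CONST → push 1. Stack: [1, 1]
BINARY_OP + → 1 + 1 = 2. Stack: [2]
STORE_FAST i → i=2. Stack: []
LOAD_FAST i → push 2. Stack: [2]
LOAD_CONST → push 3. Stack: [2, 3]
COMPARE_OP bool(<) → 2 vs 3 = True. Stack: [True]
POP_JUMP_IF_FALSE → pop True; no jump. Stack: []
LOAD_FAST_LOAD_FAST n,i → push -10,2. Stack: [-10, 2]
BINARY_OP + → -10 + 2 = -8. Stack: [-8]
STORE_FAST n → n=-8. Stack: []
LOAD_FAST n → push -8. Stack: [-8]
LOAD_CONST → push 6. Stack: [-8, 6]
BINARY_OP - → -8 - 6 = -14. Stack: [-14]
STORE_FAST n → n=-14. Stack: []
LOAD_FAST i → push 2. Stack: [2]
LOAD_CONST → push 1. Stack: [2, 1]
BINARY_OP + → 2 + 1 = 3. Stack: [3]
STORE_FAST i → i=3. Stack: []
LOAD_FAST i → push 3. Stack: [3]
LOAD_CONST → push 3. Stack: [3, 3]
COMPARE_OP bool(<) → 3 vs 3 = False. Stack: [False]
POP_JUMP_IF_FALSE → pop False; jump. Stack: []
LOAD_FAST n → push -14. Stack: [-14]
RETURN_VALUE → return -14.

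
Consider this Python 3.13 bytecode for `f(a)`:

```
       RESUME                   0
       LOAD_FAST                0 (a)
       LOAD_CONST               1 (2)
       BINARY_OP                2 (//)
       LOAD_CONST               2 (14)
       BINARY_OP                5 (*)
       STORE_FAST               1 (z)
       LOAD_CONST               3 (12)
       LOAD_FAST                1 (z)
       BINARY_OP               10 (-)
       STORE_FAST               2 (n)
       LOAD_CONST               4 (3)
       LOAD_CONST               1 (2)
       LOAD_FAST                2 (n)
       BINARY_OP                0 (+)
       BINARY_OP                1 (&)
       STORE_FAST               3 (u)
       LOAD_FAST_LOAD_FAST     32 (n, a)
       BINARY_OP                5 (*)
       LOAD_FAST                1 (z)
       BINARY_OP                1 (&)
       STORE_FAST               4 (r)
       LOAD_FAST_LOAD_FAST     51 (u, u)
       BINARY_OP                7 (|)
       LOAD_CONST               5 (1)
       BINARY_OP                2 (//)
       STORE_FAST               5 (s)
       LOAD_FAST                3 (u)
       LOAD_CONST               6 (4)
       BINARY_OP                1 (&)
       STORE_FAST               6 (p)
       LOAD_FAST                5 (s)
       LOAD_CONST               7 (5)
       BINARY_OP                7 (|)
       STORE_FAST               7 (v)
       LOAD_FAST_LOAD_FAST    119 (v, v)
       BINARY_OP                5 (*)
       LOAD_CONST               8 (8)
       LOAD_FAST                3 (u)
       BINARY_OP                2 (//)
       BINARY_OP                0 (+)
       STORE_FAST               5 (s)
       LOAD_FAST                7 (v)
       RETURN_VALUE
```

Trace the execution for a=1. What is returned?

7

LOAD_FAST a → push 1. Stack: [1]
LOAD_CONST → push 2. Stack: [1, 2]
BINARY_OP // → 1 // 2 = 0. Stack: [0]
LOAD_CONST → push 14. Stack: [0, 14]
BINARY_OP * → 0 * 14 = 0. Stack: [0]
STORE_FAST z → z=0. Stack: []
LOAD_CONST → push 12. Stack: [12]
LOAD_FAST z → push 0. Stack: [12, 0]
BINARY_OP - → 12 - 0 = 12. Stack: [12]
STORE_FAST n → n=12. Stack: []
LOAD_CONST → push 3. Stack: [3]
LOAD_CONST → push 2. Stack: [3, 2]
LOAD_FAST n → push 12. Stack: [3, 2, 12]
BINARY_OP + → 2 + 12 = 14. Stack: [3, 14]
BINARY_OP & → 3 & 14 = 2. Stack: [2]
STORE_FAST u → u=2. Stack: []
LOAD_FAST_LOAD_FAST n,a → push 12,1. Stack: [12, 1]
BINARY_OP * → 12 * 1 = 12. Stack: [12]
LOAD_FAST z → push 0. Stack: [12, 0]
BINARY_OP & → 12 & 0 = 0. Stack: [0]
STORE_FAST r → r=0. Stack: []
LOAD_FAST_LOAD_FAST u,u → push 2,2. Stack: [2, 2]
BINARY_OP | → 2 | 2 = 2. Stack: [2]
LOAD_CONST → push 1. Stack: [2, 1]
BINARY_OP // → 2 // 1 = 2. Stack: [2]
STORE_FAST s → s=2. Stack: []
LOAD_FAST u → push 2. Stack: [2]
LOAD_CONST → push 4. Stack: [2, 4]
BINARY_OP & → 2 & 4 = 0. Stack: [0]
STORE_FAST p → p=0. Stack: []
LOAD_FAST s → push 2. Stack: [2]
LOAD_CONST → push 5. Stack: [2, 5]
BINARY_OP | → 2 | 5 = 7. Stack: [7]
STORE_FAST v → v=7. Stack: []
LOAD_FAST_LOAD_FAST v,v → push 7,7. Stack: [7, 7]
BINARY_OP * → 7 * 7 = 49. Stack: [49]
LOAD_CONST → push 8. Stack: [49, 8]
LOAD_FAST u → push 2. Stack: [49, 8, 2]
BINARY_OP // → 8 // 2 = 4. Stack: [49, 4]
BINARY_OP + → 49 + 4 = 53. Stack: [53]
STORE_FAST s → s=53. Stack: []
LOAD_FAST v → push 7. Stack: [7]
RETURN_VALUE → return 7.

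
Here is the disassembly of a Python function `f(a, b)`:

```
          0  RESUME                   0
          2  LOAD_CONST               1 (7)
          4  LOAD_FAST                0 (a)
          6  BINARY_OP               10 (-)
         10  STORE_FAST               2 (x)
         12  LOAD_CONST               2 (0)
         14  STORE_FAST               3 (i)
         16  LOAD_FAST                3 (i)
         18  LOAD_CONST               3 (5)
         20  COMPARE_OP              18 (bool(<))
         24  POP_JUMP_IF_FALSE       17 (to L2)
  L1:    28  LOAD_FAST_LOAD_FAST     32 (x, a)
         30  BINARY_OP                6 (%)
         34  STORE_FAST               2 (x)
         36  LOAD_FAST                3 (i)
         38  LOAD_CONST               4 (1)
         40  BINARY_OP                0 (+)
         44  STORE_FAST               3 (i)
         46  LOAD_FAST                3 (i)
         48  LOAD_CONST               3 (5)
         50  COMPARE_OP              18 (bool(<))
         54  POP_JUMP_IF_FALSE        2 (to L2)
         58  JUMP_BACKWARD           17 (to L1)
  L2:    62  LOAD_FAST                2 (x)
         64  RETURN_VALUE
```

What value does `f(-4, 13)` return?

-1

LOAD_CONST → push 7
LOAD_FAST a → push -4
BINARY_OP - → 7 - -4 = 11
STORE_FAST x → x=11
LOAD_CONST → push 0
STORE_FAST i → i=0
LOAD_FAST i → push 0
LOAD_CONST → push 5
COMPARE_OP bool(<) → 0 vs 5 = True
POP_JUMP_IF_FALSE → pop True; no jump
LOAD_FAST_LOAD_FAST x,a → push 11,-4
BINARY_OP % → 11 % -4 = -1
STORE_FAST x → x=-1
LOAD_FAST i → push 0
LOAD_CONST → push 1
BINARY_OP + → 0 + 1 = 1
STORE_FAST i → i=1
LOAD_FAST i → push 1
LOAD_CONST → push 5
COMPARE_OP bool(<) → 1 vs 5 = True
POP_JUMP_IF_FALSE → pop True; no jump
LOAD_FAST_LOAD_FAST x,a → push -1,-4
BINARY_OP % → -1 % -4 = -1
STORE_FAST x → x=-1
LOAD_FAST i → push 1
LOAD_CONST → push 1
BINARY_OP + → 1 + 1 = 2
STORE_FAST i → i=2
LOAD_FAST i → push 2
LOAD_CONST → push 5
COMPARE_OP bool(<) → 2 vs 5 = True
POP_JUMP_IF_FALSE → pop True; no jump
LOAD_FAST_LOAD_FAST x,a → push -1,-4
BINARY_OP % → -1 % -4 = -1
STORE_FAST x → x=-1
LOAD_FAST i → push 2
LOAD_CONST → push 1
BINARY_OP + → 2 + 1 = 3
STORE_FAST i → i=3
LOAD_FAST i → push 3
LOAD_CONST → push 5
COMPARE_OP bool(<) → 3 vs 5 = True
POP_JUMP_IF_FALSE → pop True; no jump
LOAD_FAST_LOAD_FAST x,a → push -1,-4
BINARY_OP % → -1 % -4 = -1
STORE_FAST x → x=-1
LOAD_FAST i → push 3
LOAD_CONST → push 1
BINARY_OP + → 3 + 1 = 4
STORE_FAST i → i=4
LOAD_FAST i → push 4
LOAD_CONST → push 5
COMPARE_OP bool(<) → 4 vs 5 = True
POP_JUMP_IF_FALSE → pop True; no jump
LOAD_FAST_LOAD_FAST x,a → push -1,-4
BINARY_OP % → -1 % -4 = -1
STORE_FAST x → x=-1
LOAD_FAST i → push 4
LOAD_CONST → push 1
BINARY_OP + → 4 + 1 = 5
STORE_FAST i → i=5
LOAD_FAST i → push 5
LOAD_CONST → push 5
COMPARE_OP bool(<) → 5 vs 5 = False
POP_JUMP_IF_FALSE → pop False; jump
LOAD_FAST x → push -1
RETURN_VALUE → return -1.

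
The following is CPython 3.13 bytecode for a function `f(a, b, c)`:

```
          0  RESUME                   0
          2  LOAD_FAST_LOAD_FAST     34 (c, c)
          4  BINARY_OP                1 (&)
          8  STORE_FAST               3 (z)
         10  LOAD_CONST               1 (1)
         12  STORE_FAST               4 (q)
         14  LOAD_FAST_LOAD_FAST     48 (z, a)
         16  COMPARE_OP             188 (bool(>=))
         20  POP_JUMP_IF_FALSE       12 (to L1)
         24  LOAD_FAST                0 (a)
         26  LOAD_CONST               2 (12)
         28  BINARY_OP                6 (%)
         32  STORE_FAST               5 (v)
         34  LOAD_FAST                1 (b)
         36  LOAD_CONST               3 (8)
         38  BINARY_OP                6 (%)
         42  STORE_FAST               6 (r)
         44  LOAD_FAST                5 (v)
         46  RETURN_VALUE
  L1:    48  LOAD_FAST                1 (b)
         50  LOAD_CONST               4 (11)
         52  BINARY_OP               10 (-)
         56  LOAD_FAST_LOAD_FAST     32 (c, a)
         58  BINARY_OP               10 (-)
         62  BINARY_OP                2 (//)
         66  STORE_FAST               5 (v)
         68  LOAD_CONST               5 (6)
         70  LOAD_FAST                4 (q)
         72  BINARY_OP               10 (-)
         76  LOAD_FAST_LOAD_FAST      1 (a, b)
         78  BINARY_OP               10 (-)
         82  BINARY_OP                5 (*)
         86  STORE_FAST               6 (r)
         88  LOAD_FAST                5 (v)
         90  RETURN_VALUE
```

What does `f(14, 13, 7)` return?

-1

LOAD_FAST_LOAD_FAST c,c → push 7,7. Stack: [7, 7]
BINARY_OP & → 7 & 7 = 7. Stack: [7]
STORE_FAST z → z=7. Stack: []
LOAD_CONST → push 1. Stack: [1]
STORE_FAST q → q=1. Stack: []
LOAD_FAST_LOAD_FAST z,a → push 7,14. Stack: [7, 14]
COMPARE_OP bool(>=) → 7 vs 14 = False. Stack: [False]
POP_JUMP_IF_FALSE → pop False; jump. Stack: []
LOAD_FAST b → push 13. Stack: [13]
LOAD_CONST → push 11. Stack: [13, 11]
BINARY_OP - → 13 - 11 = 2. Stack: [2]
LOAD_FAST_LOAD_FAST c,a → push 7,14. Stack: [2, 7, 14]
BINARY_OP - → 7 - 14 = -7. Stack: [2, -7]
BINARY_OP // → 2 // -7 = -1. Stack: [-1]
STORE_FAST v → v=-1. Stack: []
LOAD_CONST → push 6. Stack: [6]
LOAD_FAST q → push 1. Stack: [6, 1]
BINARY_OP - → 6 - 1 = 5. Stack: [5]
LOAD_FAST_LOAD_FAST a,b → push 14,13. Stack: [5, 14, 13]
BINARY_OP - → 14 - 13 = 1. Stack: [5, 1]
BINARY_OP * → 5 * 1 = 5. Stack: [5]
STORE_FAST r → r=5. Stack: []
LOAD_FAST v → push -1. Stack: [-1]
RETURN_VALUE → return -1.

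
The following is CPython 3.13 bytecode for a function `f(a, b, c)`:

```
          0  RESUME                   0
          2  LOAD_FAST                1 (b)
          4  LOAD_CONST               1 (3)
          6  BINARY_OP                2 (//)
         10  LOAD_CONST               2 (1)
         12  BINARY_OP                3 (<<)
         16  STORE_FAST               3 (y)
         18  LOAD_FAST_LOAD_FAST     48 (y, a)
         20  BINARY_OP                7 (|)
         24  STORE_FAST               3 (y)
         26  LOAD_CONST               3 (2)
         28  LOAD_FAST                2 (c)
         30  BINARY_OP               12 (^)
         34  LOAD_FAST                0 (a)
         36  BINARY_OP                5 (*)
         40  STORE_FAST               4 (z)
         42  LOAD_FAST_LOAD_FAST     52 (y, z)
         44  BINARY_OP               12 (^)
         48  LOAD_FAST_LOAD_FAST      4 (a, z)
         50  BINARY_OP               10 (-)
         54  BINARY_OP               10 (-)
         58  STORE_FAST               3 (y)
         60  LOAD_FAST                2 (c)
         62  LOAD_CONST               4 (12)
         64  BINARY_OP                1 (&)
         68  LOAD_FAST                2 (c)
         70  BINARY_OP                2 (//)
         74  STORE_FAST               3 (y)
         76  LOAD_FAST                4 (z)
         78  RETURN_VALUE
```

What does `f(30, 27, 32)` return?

LOAD_FAST b → push 27. Stack: [27]
LOAD_CONST → push 3. Stack: [27, 3]
BINARY_OP // → 27 // 3 = 9. Stack: [9]
LOAD_CONST → push 1. Stack: [9, 1]
BINARY_OP << → 9 << 1 = 18. Stack: [18]
STORE_FAST y → y=18. Stack: []
LOAD_FAST_LOAD_FAST y,a → push 18,30. Stack: [18, 30]
BINARY_OP | → 18 | 30 = 30. Stack: [30]
STORE_FAST y → y=30. Stack: []
LOAD_CONST → push 2. Stack: [2]
LOAD_FAST c → push 32. Stack: [2, 32]
BINARY_OP ^ → 2 ^ 32 = 34. Stack: [34]
LOAD_FAST a → push 30. Stack: [34, 30]
BINARY_OP * → 34 * 30 = 1020. Stack: [1020]
STORE_FAST z → z=1020. Stack: []
LOAD_FAST_LOAD_FAST y,z → push 30,1020. Stack: [30, 1020]
BINARY_OP ^ → 30 ^ 1020 = 994. Stack: [994]
LOAD_FAST_LOAD_FAST a,z → push 30,1020. Stack: [994, 30, 1020]
BINARY_OP - → 30 - 1020 = -990. Stack: [994, -990]
BINARY_OP - → 994 - -990 = 1984. Stack: [1984]
STORE_FAST y → y=1984. Stack: []
LOAD_FAST c → push 32. Stack: [32]
LOAD_CONST → push 12. Stack: [32, 12]
BINARY_OP & → 32 & 12 = 0. Stack: [0]
LOAD_FAST c → push 32. Stack: [0, 32]
BINARY_OP // → 0 // 32 = 0. Stack: [0]
STORE_FAST y → y=0. Stack: []
LOAD_FAST z → push 1020. Stack: [1020]
RETURN_VALUE → return 1020.

1020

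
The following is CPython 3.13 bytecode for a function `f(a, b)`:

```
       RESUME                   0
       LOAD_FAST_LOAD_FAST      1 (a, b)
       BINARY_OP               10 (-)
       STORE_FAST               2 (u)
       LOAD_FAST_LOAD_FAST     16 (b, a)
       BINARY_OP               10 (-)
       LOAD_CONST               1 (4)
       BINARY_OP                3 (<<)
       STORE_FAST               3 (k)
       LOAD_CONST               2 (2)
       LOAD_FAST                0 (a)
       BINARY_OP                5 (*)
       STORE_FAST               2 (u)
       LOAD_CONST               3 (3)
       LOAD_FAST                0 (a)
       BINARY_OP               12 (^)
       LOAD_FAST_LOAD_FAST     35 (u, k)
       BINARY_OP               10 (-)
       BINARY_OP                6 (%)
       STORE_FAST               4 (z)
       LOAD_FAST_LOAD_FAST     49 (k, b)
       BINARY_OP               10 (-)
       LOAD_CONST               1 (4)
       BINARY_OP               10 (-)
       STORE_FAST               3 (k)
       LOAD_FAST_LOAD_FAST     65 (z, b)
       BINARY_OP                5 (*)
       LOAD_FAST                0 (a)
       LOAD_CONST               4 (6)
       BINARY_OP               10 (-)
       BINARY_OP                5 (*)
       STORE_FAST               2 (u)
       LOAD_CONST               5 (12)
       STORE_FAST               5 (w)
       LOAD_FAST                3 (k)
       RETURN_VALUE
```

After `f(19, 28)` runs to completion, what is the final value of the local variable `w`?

12

LOAD_FAST_LOAD_FAST a,b → push 19,28. Stack: [19, 28]
BINARY_OP - → 19 - 28 = -9. Stack: [-9]
STORE_FAST u → u=-9. Stack: []
LOAD_FAST_LOAD_FAST b,a → push 28,19. Stack: [28, 19]
BINARY_OP - → 28 - 19 = 9. Stack: [9]
LOAD_CONST → push 4. Stack: [9, 4]
BINARY_OP << → 9 << 4 = 144. Stack: [144]
STORE_FAST k → k=144. Stack: []
LOAD_CONST → push 2. Stack: [2]
LOAD_FAST a → push 19. Stack: [2, 19]
BINARY_OP * → 2 * 19 = 38. Stack: [38]
STORE_FAST u → u=38. Stack: []
LOAD_CONST → push 3. Stack: [3]
LOAD_FAST a → push 19. Stack: [3, 19]
BINARY_OP ^ → 3 ^ 19 = 16. Stack: [16]
LOAD_FAST_LOAD_FAST u,k → push 38,144. Stack: [16, 38, 144]
BINARY_OP - → 38 - 144 = -106. Stack: [16, -106]
BINARY_OP % → 16 % -106 = -90. Stack: [-90]
STORE_FAST z → z=-90. Stack: []
LOAD_FAST_LOAD_FAST k,b → push 144,28. Stack: [144, 28]
BINARY_OP - → 144 - 28 = 116. Stack: [116]
LOAD_CONST → push 4. Stack: [116, 4]
BINARY_OP - → 116 - 4 = 112. Stack: [112]
STORE_FAST k → k=112. Stack: []
LOAD_FAST_LOAD_FAST z,b → push -90,28. Stack: [-90, 28]
BINARY_OP * → -90 * 28 = -2520. Stack: [-2520]
LOAD_FAST a → push 19. Stack: [-2520, 19]
LOAD_CONST → push 6. Stack: [-2520, 19, 6]
BINARY_OP - → 19 - 6 = 13. Stack: [-2520, 13]
BINARY_OP * → -2520 * 13 = -32760. Stack: [-32760]
STORE_FAST u → u=-32760. Stack: []
LOAD_CONST → push 12. Stack: [12]
STORE_FAST w → w=12. Stack: []
LOAD_FAST k → push 112. Stack: [112]
RETURN_VALUE → return 112.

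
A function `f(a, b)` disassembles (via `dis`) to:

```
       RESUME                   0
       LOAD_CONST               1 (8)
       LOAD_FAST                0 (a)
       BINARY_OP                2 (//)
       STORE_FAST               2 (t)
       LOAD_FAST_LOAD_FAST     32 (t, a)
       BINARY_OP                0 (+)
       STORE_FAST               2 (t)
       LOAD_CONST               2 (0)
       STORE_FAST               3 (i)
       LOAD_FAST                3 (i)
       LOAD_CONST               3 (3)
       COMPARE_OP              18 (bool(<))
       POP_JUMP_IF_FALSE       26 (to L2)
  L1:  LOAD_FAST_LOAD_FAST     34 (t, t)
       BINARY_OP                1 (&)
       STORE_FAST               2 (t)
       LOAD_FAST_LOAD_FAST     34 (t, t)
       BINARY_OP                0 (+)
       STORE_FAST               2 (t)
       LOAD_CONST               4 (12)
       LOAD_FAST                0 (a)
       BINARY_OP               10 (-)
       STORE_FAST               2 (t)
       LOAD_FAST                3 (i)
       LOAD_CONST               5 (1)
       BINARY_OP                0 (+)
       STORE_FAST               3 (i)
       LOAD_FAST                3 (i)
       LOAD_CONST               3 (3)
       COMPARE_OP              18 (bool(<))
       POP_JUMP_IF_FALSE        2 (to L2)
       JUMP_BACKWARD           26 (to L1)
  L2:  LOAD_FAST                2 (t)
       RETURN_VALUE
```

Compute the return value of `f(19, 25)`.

-7

LOAD_CONST → push 8
LOAD_FAST a → push 19
BINARY_OP // → 8 // 19 = 0
STORE_FAST t → t=0
LOAD_FAST_LOAD_FAST t,a → push 0,19
BINARY_OP + → 0 + 19 = 19
STORE_FAST t → t=19
LOAD_CONST → push 0
STORE_FAST i → i=0
LOAD_FAST i → push 0
LOAD_CONST → push 3
COMPARE_OP bool(<) → 0 vs 3 = True
POP_JUMP_IF_FALSE → pop True; no jump
LOAD_FAST_LOAD_FAST t,t → push 19,19
BINARY_OP & → 19 & 19 = 19
STORE_FAST t → t=19
LOAD_FAST_LOAD_FAST t,t → push 19,19
BINARY_OP + → 19 + 19 = 38
STORE_FAST t → t=38
LOAD_CONST → push 12
LOAD_FAST a → push 19
BINARY_OP - → 12 - 19 = -7
STORE_FAST t → t=-7
LOAD_FAST i → push 0
LOAD_CONST → push 1
BINARY_OP + → 0 + 1 = 1
STORE_FAST i → i=1
LOAD_FAST i → push 1
LOAD_CONST → push 3
COMPARE_OP bool(<) → 1 vs 3 = True
POP_JUMP_IF_FALSE → pop True; no jump
LOAD_FAST_LOAD_FAST t,t → push -7,-7
BINARY_OP & → -7 & -7 = -7
STORE_FAST t → t=-7
LOAD_FAST_LOAD_FAST t,t → push -7,-7
BINARY_OP + → -7 + -7 = -14
STORE_FAST t → t=-14
LOAD_CONST → push 12
LOAD_FAST a → push 19
BINARY_OP - → 12 - 19 = -7
STORE_FAST t → t=-7
LOAD_FAST i → push 1
LOAD_CONST → push 1
BINARY_OP + → 1 + 1 = 2
STORE_FAST i → i=2
LOAD_FAST i → push 2
LOAD_CONST → push 3
COMPARE_OP bool(<) → 2 vs 3 = True
POP_JUMP_IF_FALSE → pop True; no jump
LOAD_FAST_LOAD_FAST t,t → push -7,-7
BINARY_OP & → -7 & -7 = -7
STORE_FAST t → t=-7
LOAD_FAST_LOAD_FAST t,t → push -7,-7
BINARY_OP + → -7 + -7 = -14
STORE_FAST t → t=-14
LOAD_CONST → push 12
LOAD_FAST a → push 19
BINARY_OP - → 12 - 19 = -7
STORE_FAST t → t=-7
LOAD_FAST i → push 2
LOAD_CONST → push 1
BINARY_OP + → 2 + 1 = 3
STORE_FAST i → i=3
LOAD_FAST i → push 3
LOAD_CONST → push 3
COMPARE_OP bool(<) → 3 vs 3 = False
POP_JUMP_IF_FALSE → pop False; jump
LOAD_FAST t → push -7
RETURN_VALUE → return -7.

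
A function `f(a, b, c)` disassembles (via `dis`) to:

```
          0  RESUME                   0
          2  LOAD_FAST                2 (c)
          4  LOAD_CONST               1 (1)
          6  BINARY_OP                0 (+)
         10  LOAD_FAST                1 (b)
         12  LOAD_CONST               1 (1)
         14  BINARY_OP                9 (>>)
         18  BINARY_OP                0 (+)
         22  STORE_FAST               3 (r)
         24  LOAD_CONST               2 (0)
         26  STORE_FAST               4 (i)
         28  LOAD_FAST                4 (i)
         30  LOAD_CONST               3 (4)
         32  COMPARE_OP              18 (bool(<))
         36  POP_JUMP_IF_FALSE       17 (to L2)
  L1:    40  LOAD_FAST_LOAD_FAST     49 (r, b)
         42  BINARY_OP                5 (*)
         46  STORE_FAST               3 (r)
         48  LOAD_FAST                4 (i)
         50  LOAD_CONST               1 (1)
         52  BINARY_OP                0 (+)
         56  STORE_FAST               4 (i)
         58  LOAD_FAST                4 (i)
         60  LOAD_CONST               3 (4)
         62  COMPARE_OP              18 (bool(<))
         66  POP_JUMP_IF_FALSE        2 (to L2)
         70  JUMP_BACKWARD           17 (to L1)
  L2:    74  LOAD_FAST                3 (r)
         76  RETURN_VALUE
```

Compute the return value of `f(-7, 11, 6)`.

LOAD_FAST c → push 6. Stack: [6]
LOAD_CONST → push 1. Stack: [6, 1]
BINARY_OP + → 6 + 1 = 7. Stack: [7]
LOAD_FAST b → push 11. Stack: [7, 11]
LOAD_CONST → push 1. Stack: [7, 11, 1]
BINARY_OP >> → 11 >> 1 = 5. Stack: [7, 5]
BINARY_OP + → 7 + 5 = 12. Stack: [12]
STORE_FAST r → r=12. Stack: []
LOAD_CONST → push 0. Stack: [0]
STORE_FAST i → i=0. Stack: []
LOAD_FAST i → push 0. Stack: [0]
LOAD_CONST → push 4. Stack: [0, 4]
COMPARE_OP bool(<) → 0 vs 4 = True. Stack: [True]
POP_JUMP_IF_FALSE → pop True; no jump. Stack: []
LOAD_FAST_LOAD_FAST r,b → push 12,11. Stack: [12, 11]
BINARY_OP * → 12 * 11 = 132. Stack: [132]
STORE_FAST r → r=132. Stack: []
LOAD_FAST i → push 0. Stack: [0]
LOAD_CONST → push 1. Stack: [0, 1]
BINARY_OP + → 0 + 1 = 1. Stack: [1]
STORE_FAST i → i=1. Stack: []
LOAD_FAST i → push 1. Stack: [1]
LOAD_CONST → push 4. Stack: [1, 4]
COMPARE_OP bool(<) → 1 vs 4 = True. Stack: [True]
POP_JUMP_IF_FALSE → pop True; no jump. Stack: []
LOAD_FAST_LOAD_FAST r,b → push 132,11. Stack: [132, 11]
BINARY_OP * → 132 * 11 = 1452. Stack: [1452]
STORE_FAST r → r=1452. Stack: []
LOAD_FAST i → push 1. Stack: [1]
LOAD_CONST → push 1. Stack: [1, 1]
BINARY_OP + → 1 + 1 = 2. Stack: [2]
STORE_FAST i → i=2. Stack: []
LOAD_FAST i → push 2. Stack: [2]
LOAD_CONST → push 4. Stack: [2, 4]
COMPARE_OP bool(<) → 2 vs 4 = True. Stack: [True]
POP_JUMP_IF_FALSE → pop True; no jump. Stack: []
LOAD_FAST_LOAD_FAST r,b → push 1452,11. Stack: [1452, 11]
BINARY_OP * → 1452 * 11 = 15972. Stack: [15972]
STORE_FAST r → r=15972. Stack: []
LOAD_FAST i → push 2. Stack: [2]
LOAD_CONST → push 1. Stack: [2, 1]
BINARY_OP + → 2 + 1 = 3. Stack: [3]
STORE_FAST i → i=3. Stack: []
LOAD_FAST i → push 3. Stack: [3]
LOAD_CONST → push 4. Stack: [3, 4]
COMPARE_OP bool(<) → 3 vs 4 = True. Stack: [True]
POP_JUMP_IF_FALSE → pop True; no jump. Stack: []
LOAD_FAST_LOAD_FAST r,b → push 15972,11. Stack: [15972, 11]
BINARY_OP * → 15972 * 11 = 175692. Stack: [175692]
STORE_FAST r → r=175692. Stack: []
LOAD_FAST i → push 3. Stack: [3]
LOAD_CONST → push 1. Stack: [3, 1]
BINARY_OP + → 3 + 1 = 4. Stack: [4]
STORE_FAST i → i=4. Stack: []
LOAD_FAST i → push 4. Stack: [4]
LOAD_CONST → push 4. Stack: [4, 4]
COMPARE_OP bool(<) → 4 vs 4 = False. Stack: [False]
POP_JUMP_IF_FALSE → pop False; jump. Stack: []
LOAD_FAST r → push 175692. Stack: [175692]
RETURN_VALUE → return 175692.

175692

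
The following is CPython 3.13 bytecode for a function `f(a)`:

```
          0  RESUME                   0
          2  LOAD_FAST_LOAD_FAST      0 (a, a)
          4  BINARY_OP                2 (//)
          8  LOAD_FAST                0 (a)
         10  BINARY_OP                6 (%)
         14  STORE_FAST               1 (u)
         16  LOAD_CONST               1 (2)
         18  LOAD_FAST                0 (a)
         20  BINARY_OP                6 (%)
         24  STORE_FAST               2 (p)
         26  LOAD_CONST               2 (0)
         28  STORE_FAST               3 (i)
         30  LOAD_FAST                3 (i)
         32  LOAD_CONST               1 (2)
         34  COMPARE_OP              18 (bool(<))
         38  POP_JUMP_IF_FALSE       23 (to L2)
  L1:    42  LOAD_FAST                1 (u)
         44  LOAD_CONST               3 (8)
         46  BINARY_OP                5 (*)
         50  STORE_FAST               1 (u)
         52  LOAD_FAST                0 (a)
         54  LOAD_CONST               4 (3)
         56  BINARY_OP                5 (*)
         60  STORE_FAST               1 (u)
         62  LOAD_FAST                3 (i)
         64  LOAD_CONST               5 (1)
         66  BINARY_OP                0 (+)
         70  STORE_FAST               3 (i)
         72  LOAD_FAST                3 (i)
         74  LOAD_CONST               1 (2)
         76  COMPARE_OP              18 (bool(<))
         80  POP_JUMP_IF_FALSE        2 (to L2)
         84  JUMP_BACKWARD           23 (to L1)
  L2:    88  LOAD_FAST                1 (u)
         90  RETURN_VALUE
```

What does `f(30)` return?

90

LOAD_FAST_LOAD_FAST a,a → push 30,30. Stack: [30, 30]
BINARY_OP // → 30 // 30 = 1. Stack: [1]
LOAD_FAST a → push 30. Stack: [1, 30]
BINARY_OP % → 1 % 30 = 1. Stack: [1]
STORE_FAST u → u=1. Stack: []
LOAD_CONST → push 2. Stack: [2]
LOAD_FAST a → push 30. Stack: [2, 30]
BINARY_OP % → 2 % 30 = 2. Stack: [2]
STORE_FAST p → p=2. Stack: []
LOAD_CONST → push 0. Stack: [0]
STORE_FAST i → i=0. Stack: []
LOAD_FAST i → push 0. Stack: [0]
LOAD_CONST → push 2. Stack: [0, 2]
COMPARE_OP bool(<) → 0 vs 2 = True. Stack: [True]
POP_JUMP_IF_FALSE → pop True; no jump. Stack: []
LOAD_FAST u → push 1. Stack: [1]
LOAD_CONST → push 8. Stack: [1, 8]
BINARY_OP * → 1 * 8 = 8. Stack: [8]
STORE_FAST u → u=8. Stack: []
LOAD_FAST a → push 30. Stack: [30]
LOAD_CONST → push 3. Stack: [30, 3]
BINARY_OP * → 30 * 3 = 90. Stack: [90]
STORE_FAST u → u=90. Stack: []
LOAD_FAST i → push 0. Stack: [0]
LOAD_CONST → push 1. Stack: [0, 1]
BINARY_OP + → 0 + 1 = 1. Stack: [1]
STORE_FAST i → i=1. Stack: []
LOAD_FAST i → push 1. Stack: [1]
LOAD_CONST → push 2. Stack: [1, 2]
COMPARE_OP bool(<) → 1 vs 2 = True. Stack: [True]
POP_JUMP_IF_FALSE → pop True; no jump. Stack: []
LOAD_FAST u → push 90. Stack: [90]
LOAD_CONST → push 8. Stack: [90, 8]
BINARY_OP * → 90 * 8 = 720. Stack: [720]
STORE_FAST u → u=720. Stack: []
LOAD_FAST a → push 30. Stack: [30]
LOAD_CONST → push 3. Stack: [30, 3]
BINARY_OP * → 30 * 3 = 90. Stack: [90]
STORE_FAST u → u=90. Stack: []
LOAD_FAST i → push 1. Stack: [1]
LOAD_CONST → push 1. Stack: [1, 1]
BINARY_OP + → 1 + 1 = 2. Stack: [2]
STORE_FAST i → i=2. Stack: []
LOAD_FAST i → push 2. Stack: [2]
LOAD_CONST → push 2. Stack: [2, 2]
COMPARE_OP bool(<) → 2 vs 2 = False. Stack: [False]
POP_JUMP_IF_FALSE → pop False; jump. Stack: []
LOAD_FAST u → push 90. Stack: [90]
RETURN_VALUE → return 90.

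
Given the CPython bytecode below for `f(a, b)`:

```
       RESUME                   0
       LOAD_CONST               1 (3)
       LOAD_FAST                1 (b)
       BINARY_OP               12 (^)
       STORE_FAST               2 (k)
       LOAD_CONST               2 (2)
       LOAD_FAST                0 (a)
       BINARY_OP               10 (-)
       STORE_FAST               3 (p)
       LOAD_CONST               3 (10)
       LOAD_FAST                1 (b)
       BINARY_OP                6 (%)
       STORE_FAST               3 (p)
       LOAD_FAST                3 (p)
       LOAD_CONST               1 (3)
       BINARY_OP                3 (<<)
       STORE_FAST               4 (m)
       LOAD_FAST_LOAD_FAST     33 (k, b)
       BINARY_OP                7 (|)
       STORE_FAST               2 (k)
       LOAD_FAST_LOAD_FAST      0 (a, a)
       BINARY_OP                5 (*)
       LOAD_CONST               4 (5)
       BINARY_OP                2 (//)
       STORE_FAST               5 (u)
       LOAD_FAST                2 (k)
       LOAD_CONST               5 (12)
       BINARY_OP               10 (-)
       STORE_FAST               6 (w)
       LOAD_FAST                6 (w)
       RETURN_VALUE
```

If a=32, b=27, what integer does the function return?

15

LOAD_CONST → push 3. Stack: [3]
LOAD_FAST b → push 27. Stack: [3, 27]
BINARY_OP ^ → 3 ^ 27 = 24. Stack: [24]
STORE_FAST k → k=24. Stack: []
LOAD_CONST → push 2. Stack: [2]
LOAD_FAST a → push 32. Stack: [2, 32]
BINARY_OP - → 2 - 32 = -30. Stack: [-30]
STORE_FAST p → p=-30. Stack: []
LOAD_CONST → push 10. Stack: [10]
LOAD_FAST b → push 27. Stack: [10, 27]
BINARY_OP % → 10 % 27 = 10. Stack: [10]
STORE_FAST p → p=10. Stack: []
LOAD_FAST p → push 10. Stack: [10]
LOAD_CONST → push 3. Stack: [10, 3]
BINARY_OP << → 10 << 3 = 80. Stack: [80]
STORE_FAST m → m=80. Stack: []
LOAD_FAST_LOAD_FAST k,b → push 24,27. Stack: [24, 27]
BINARY_OP | → 24 | 27 = 27. Stack: [27]
STORE_FAST k → k=27. Stack: []
LOAD_FAST_LOAD_FAST a,a → push 32,32. Stack: [32, 32]
BINARY_OP * → 32 * 32 = 1024. Stack: [1024]
LOAD_CONST → push 5. Stack: [1024, 5]
BINARY_OP // → 1024 // 5 = 204. Stack: [204]
STORE_FAST u → u=204. Stack: []
LOAD_FAST k → push 27. Stack: [27]
LOAD_CONST → push 12. Stack: [27, 12]
BINARY_OP - → 27 - 12 = 15. Stack: [15]
STORE_FAST w → w=15. Stack: []
LOAD_FAST w → push 15. Stack: [15]
RETURN_VALUE → return 15.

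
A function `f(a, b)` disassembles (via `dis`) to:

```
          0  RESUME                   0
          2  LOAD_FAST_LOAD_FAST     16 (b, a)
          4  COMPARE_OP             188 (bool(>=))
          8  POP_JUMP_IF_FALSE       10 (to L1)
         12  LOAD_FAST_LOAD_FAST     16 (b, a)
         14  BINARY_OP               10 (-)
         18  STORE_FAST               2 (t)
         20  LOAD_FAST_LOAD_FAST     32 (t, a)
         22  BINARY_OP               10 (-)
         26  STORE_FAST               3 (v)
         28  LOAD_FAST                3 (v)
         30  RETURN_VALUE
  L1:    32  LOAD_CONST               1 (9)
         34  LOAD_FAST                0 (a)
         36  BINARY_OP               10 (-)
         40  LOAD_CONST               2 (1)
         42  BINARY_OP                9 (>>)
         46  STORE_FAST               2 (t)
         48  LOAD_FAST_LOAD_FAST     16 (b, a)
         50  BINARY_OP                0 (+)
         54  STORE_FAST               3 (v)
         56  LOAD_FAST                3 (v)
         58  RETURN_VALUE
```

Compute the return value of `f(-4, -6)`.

-10

LOAD_FAST_LOAD_FAST b,a → push -6,-4. Stack: [-6, -4]
COMPARE_OP bool(>=) → -6 vs -4 = False. Stack: [False]
POP_JUMP_IF_FALSE → pop False; jump. Stack: []
LOAD_CONST → push 9. Stack: [9]
LOAD_FAST a → push -4. Stack: [9, -4]
BINARY_OP - → 9 - -4 = 13. Stack: [13]
LOAD_CONST → push 1. Stack: [13, 1]
BINARY_OP >> → 13 >> 1 = 6. Stack: [6]
STORE_FAST t → t=6. Stack: []
LOAD_FAST_LOAD_FAST b,a → push -6,-4. Stack: [-6, -4]
BINARY_OP + → -6 + -4 = -10. Stack: [-10]
STORE_FAST v → v=-10. Stack: []
LOAD_FAST v → push -10. Stack: [-10]
RETURN_VALUE → return -10.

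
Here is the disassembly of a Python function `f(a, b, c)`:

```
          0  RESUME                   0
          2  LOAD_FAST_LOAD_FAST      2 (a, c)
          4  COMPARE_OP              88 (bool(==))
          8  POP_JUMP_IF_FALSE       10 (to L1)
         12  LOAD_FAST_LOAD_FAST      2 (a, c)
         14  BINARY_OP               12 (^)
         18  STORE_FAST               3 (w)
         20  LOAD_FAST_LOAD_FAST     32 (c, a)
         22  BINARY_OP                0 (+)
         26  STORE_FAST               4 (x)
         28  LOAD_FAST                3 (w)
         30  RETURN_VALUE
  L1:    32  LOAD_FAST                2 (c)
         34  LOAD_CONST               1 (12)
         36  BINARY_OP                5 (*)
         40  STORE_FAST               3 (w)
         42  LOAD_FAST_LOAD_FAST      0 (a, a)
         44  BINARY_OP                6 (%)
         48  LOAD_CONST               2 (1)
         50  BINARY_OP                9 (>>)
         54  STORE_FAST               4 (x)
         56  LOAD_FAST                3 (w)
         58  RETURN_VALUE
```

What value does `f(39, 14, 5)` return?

60

LOAD_FAST_LOAD_FAST a,c → push 39,5. Stack: [39, 5]
COMPARE_OP bool(==) → 39 vs 5 = False. Stack: [False]
POP_JUMP_IF_FALSE → pop False; jump. Stack: []
LOAD_FAST c → push 5. Stack: [5]
LOAD_CONST → push 12. Stack: [5, 12]
BINARY_OP * → 5 * 12 = 60. Stack: [60]
STORE_FAST w → w=60. Stack: []
LOAD_FAST_LOAD_FAST a,a → push 39,39. Stack: [39, 39]
BINARY_OP % → 39 % 39 = 0. Stack: [0]
LOAD_CONST → push 1. Stack: [0, 1]
BINARY_OP >> → 0 >> 1 = 0. Stack: [0]
STORE_FAST x → x=0. Stack: []
LOAD_FAST w → push 60. Stack: [60]
RETURN_VALUE → return 60.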